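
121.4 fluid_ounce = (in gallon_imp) 0.7897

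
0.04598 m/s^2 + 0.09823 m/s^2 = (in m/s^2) 0.1442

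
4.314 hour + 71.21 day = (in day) 71.39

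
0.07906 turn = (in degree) 28.46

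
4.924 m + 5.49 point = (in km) 0.004926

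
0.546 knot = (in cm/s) 28.09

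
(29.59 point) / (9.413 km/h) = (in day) 4.621e-08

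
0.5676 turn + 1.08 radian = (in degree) 266.2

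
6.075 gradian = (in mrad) 95.43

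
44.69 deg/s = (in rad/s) 0.78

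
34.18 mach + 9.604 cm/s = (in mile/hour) 2.603e+04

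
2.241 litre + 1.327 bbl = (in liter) 213.2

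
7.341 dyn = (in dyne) 7.341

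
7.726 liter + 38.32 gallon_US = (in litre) 152.8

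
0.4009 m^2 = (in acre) 9.906e-05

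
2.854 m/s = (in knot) 5.548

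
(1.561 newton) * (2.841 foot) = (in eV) 8.437e+18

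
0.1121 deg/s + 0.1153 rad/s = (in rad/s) 0.1173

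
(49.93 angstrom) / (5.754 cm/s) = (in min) 1.446e-09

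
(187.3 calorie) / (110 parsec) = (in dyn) 2.309e-11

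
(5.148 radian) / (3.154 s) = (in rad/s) 1.632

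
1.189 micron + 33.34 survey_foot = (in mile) 0.006314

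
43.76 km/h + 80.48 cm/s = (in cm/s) 1296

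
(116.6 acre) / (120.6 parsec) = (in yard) 1.387e-13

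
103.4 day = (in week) 14.77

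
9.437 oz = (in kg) 0.2675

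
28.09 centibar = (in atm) 0.2772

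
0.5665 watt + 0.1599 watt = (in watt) 0.7264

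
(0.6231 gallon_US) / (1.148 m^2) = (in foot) 0.006741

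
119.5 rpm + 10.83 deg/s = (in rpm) 121.3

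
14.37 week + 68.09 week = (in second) 4.987e+07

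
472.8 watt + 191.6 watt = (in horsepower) 0.891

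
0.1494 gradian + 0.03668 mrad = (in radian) 0.002383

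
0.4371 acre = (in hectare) 0.1769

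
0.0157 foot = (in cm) 0.4785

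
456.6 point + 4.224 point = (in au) 1.087e-12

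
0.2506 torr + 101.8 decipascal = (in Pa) 43.59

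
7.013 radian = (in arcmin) 2.411e+04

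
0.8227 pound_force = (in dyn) 3.66e+05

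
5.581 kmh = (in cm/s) 155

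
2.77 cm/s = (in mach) 8.135e-05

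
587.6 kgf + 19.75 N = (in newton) 5782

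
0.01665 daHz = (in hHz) 0.001665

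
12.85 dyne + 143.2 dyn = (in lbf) 0.0003508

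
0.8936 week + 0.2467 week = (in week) 1.14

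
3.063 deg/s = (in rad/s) 0.05346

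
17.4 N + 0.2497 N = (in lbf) 3.968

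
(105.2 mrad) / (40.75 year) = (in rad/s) 8.186e-11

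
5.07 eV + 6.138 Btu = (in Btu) 6.138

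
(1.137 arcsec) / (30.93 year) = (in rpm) 5.397e-14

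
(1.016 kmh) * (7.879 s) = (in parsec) 7.206e-17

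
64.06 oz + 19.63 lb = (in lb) 23.63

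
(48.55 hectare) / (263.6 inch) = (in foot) 2.379e+05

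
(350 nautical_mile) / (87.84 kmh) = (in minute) 442.8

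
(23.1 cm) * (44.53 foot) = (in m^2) 3.135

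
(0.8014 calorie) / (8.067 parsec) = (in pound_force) 3.028e-18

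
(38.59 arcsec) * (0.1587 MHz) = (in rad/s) 29.69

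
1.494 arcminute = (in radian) 0.0004346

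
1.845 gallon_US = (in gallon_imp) 1.536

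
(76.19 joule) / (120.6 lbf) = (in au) 9.494e-13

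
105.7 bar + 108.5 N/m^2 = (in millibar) 1.057e+05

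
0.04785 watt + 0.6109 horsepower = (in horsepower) 0.611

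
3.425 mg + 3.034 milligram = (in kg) 6.459e-06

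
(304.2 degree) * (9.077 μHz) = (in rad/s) 4.819e-05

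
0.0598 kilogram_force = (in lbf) 0.1318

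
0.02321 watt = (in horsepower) 3.113e-05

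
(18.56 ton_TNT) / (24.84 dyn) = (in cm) 3.126e+16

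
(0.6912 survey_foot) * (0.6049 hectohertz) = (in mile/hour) 28.51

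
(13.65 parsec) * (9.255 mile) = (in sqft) 6.753e+22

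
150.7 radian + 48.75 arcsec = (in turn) 23.98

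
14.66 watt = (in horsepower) 0.01966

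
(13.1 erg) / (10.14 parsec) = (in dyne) 4.187e-19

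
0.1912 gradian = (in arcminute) 10.32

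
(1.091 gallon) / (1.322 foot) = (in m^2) 0.01025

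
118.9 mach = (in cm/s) 4.049e+06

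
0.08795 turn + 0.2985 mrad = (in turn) 0.088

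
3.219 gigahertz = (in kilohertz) 3.219e+06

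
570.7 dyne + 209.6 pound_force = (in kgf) 95.07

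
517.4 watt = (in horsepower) 0.6938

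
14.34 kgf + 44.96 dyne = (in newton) 140.6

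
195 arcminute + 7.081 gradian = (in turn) 0.02673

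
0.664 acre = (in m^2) 2687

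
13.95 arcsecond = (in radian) 6.763e-05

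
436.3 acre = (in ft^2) 1.901e+07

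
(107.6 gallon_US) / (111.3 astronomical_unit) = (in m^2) 2.446e-14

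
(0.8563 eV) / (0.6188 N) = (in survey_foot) 7.274e-19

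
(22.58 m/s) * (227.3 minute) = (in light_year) 3.255e-11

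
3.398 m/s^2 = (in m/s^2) 3.398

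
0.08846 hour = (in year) 1.01e-05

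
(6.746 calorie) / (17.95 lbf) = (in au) 2.363e-12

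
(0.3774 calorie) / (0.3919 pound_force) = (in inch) 35.66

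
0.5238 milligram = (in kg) 5.238e-07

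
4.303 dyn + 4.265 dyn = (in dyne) 8.568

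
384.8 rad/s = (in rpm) 3675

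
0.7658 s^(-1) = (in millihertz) 765.8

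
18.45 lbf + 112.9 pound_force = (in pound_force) 131.3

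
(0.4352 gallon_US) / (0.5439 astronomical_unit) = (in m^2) 2.025e-14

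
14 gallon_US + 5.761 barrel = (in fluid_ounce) 3.276e+04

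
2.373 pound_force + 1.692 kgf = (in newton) 27.15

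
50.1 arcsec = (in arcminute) 0.835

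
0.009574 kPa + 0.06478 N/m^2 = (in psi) 0.001398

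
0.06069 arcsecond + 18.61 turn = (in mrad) 1.169e+05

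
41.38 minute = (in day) 0.02874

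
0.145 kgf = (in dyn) 1.422e+05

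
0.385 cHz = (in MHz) 3.85e-09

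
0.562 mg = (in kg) 5.62e-07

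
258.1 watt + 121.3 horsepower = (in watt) 9.071e+04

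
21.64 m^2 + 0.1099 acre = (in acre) 0.1152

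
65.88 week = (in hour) 1.107e+04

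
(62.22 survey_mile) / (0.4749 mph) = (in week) 0.7799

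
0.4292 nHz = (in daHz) 4.292e-11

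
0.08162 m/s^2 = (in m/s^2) 0.08162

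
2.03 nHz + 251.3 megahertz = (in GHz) 0.2513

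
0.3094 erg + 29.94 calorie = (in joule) 125.3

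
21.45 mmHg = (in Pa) 2860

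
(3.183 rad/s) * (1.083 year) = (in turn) 1.73e+07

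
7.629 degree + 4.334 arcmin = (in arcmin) 462.1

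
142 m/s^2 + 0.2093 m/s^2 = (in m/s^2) 142.2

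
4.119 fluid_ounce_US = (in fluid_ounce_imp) 4.287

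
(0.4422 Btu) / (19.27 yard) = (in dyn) 2.648e+06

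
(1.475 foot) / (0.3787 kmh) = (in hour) 0.001187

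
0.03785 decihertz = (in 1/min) 0.2271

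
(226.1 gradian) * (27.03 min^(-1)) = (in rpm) 15.28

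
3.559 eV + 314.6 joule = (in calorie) 75.19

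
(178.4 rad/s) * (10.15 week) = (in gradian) 6.972e+10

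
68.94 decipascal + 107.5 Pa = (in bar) 0.001144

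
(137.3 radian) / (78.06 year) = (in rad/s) 5.577e-08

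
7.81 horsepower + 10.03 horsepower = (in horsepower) 17.84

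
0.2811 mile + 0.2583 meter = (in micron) 4.526e+08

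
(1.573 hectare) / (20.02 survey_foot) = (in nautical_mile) 1.392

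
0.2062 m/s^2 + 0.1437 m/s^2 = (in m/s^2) 0.3499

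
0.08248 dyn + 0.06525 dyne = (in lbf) 3.321e-07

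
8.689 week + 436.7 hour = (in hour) 1896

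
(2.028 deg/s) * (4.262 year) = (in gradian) 3.029e+08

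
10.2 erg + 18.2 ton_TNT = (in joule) 7.615e+10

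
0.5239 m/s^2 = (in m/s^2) 0.5239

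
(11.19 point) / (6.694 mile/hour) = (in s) 0.001319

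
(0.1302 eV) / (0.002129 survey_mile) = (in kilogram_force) 6.208e-22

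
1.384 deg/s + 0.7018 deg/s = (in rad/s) 0.0364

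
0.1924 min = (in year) 3.661e-07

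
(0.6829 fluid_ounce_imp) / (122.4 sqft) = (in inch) 6.718e-05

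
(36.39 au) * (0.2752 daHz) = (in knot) 2.912e+13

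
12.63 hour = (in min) 757.8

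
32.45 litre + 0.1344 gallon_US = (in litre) 32.96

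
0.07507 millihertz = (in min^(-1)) 0.004504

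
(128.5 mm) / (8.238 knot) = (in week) 5.013e-08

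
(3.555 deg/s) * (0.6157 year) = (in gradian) 7.67e+07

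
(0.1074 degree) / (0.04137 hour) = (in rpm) 0.0001202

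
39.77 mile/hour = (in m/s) 17.78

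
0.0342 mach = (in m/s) 11.65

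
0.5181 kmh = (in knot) 0.2798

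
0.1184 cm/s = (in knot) 0.002302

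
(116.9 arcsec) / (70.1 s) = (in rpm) 7.72e-05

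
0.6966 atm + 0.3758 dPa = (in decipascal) 7.058e+05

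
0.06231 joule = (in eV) 3.889e+17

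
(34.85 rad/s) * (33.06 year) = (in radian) 3.633e+10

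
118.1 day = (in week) 16.87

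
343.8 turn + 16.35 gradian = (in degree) 1.238e+05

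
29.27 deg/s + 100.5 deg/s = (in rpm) 21.63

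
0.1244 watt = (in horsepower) 0.0001668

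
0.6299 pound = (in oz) 10.08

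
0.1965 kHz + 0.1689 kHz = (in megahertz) 0.0003654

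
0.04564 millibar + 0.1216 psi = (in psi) 0.1223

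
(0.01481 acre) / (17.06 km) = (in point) 9.958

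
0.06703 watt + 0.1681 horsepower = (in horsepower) 0.1682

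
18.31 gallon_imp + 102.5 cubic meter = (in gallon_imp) 2.257e+04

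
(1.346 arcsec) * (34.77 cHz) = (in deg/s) 0.00013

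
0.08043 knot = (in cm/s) 4.138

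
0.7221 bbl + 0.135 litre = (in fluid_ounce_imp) 4045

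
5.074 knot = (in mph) 5.839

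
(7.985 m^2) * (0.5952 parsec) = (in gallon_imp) 3.226e+19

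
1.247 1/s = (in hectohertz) 0.01247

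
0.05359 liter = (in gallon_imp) 0.01179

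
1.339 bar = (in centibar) 133.9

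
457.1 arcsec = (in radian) 0.002216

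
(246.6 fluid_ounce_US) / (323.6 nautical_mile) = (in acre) 3.007e-12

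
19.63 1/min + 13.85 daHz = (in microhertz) 1.388e+08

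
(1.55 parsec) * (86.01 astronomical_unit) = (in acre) 1.521e+26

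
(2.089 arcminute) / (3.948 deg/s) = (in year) 2.796e-10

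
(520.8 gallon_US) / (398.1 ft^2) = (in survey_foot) 0.1749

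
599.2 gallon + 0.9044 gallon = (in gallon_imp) 499.7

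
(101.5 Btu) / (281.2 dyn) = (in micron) 3.808e+13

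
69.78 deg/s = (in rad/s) 1.218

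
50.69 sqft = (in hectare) 0.0004709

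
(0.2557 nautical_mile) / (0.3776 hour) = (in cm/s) 34.84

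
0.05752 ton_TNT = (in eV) 1.502e+27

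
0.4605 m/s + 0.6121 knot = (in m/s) 0.7754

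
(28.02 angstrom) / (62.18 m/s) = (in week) 7.451e-17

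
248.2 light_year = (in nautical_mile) 1.268e+15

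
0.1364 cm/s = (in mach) 4.006e-06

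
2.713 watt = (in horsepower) 0.003638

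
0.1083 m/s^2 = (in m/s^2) 0.1083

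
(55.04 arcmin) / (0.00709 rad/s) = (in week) 3.734e-06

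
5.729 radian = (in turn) 0.9118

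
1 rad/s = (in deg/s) 57.3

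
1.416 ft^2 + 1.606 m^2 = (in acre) 0.0004294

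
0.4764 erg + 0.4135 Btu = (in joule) 436.3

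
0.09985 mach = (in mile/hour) 76.05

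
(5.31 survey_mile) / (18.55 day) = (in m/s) 0.005332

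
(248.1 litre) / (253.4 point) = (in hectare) 0.0002775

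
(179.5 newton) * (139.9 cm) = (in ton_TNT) 6.002e-08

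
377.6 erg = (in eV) 2.357e+14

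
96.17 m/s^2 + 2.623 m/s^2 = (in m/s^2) 98.79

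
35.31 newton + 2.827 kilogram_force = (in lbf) 14.17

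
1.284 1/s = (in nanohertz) 1.284e+09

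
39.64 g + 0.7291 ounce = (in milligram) 6.031e+04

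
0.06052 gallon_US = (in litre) 0.2291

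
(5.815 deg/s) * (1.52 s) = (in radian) 0.1543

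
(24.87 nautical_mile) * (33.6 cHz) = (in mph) 3.462e+04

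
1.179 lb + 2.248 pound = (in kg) 1.554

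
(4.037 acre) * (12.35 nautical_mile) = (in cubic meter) 3.737e+08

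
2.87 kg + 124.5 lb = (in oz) 2093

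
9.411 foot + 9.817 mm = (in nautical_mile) 0.001554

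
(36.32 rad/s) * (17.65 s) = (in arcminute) 2.204e+06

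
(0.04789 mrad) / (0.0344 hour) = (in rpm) 3.693e-06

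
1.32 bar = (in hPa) 1320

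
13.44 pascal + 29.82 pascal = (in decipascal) 432.6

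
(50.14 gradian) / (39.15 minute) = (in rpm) 0.003202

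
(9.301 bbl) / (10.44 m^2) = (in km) 0.0001416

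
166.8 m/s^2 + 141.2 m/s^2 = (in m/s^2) 308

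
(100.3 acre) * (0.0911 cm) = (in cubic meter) 369.8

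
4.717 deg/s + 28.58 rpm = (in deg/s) 176.2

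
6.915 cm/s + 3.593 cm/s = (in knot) 0.2043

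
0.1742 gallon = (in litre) 0.6594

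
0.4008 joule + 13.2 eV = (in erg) 4.008e+06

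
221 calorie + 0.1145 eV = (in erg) 9.247e+09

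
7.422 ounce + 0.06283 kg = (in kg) 0.2732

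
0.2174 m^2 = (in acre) 5.372e-05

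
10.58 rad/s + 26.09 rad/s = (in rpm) 350.2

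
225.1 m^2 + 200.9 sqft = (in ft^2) 2624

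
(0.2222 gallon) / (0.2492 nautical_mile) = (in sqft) 1.962e-05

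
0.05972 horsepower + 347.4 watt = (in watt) 391.9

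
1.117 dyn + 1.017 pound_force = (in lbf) 1.017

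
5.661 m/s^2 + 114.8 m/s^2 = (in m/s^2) 120.5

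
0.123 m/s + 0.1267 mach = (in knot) 84.1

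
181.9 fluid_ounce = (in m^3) 0.005379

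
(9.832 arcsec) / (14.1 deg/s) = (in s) 0.0001937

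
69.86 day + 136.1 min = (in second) 6.044e+06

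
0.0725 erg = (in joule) 7.25e-09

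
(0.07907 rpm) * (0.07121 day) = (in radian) 50.94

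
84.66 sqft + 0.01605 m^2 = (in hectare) 0.0007881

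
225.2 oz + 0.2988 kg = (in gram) 6683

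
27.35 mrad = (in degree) 1.567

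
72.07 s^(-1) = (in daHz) 7.207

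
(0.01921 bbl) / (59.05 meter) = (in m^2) 5.172e-05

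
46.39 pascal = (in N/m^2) 46.39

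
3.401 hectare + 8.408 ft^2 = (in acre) 8.404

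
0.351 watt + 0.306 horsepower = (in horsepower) 0.3065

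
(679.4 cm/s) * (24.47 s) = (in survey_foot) 545.4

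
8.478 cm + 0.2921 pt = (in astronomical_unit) 5.674e-13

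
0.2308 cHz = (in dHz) 0.02308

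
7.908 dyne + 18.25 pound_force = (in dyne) 8.118e+06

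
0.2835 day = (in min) 408.2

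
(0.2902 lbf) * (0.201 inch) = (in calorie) 0.001575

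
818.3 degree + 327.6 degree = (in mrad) 2e+04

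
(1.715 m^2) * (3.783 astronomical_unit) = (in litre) 9.706e+14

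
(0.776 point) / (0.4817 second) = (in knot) 0.001105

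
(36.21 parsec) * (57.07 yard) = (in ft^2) 6.276e+20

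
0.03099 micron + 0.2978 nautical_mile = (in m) 551.5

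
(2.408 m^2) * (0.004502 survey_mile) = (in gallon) 4609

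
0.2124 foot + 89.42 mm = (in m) 0.1542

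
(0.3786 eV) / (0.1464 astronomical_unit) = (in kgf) 2.824e-31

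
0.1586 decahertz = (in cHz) 158.6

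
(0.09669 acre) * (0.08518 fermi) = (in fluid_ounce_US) 1.127e-09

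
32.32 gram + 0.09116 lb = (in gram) 73.67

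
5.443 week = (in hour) 914.4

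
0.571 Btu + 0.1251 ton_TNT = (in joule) 5.234e+08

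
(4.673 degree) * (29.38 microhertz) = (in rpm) 2.288e-05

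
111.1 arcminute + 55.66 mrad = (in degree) 5.041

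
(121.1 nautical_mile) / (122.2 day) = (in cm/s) 2.124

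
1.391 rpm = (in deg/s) 8.346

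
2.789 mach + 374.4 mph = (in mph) 2499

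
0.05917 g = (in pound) 0.0001304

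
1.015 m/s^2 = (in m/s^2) 1.015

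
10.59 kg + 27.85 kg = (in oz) 1356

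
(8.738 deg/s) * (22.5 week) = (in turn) 3.303e+05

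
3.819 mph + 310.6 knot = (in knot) 313.9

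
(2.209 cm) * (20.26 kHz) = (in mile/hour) 1001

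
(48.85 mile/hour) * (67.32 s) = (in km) 1.47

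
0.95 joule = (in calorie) 0.2271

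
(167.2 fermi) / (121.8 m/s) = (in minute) 2.288e-17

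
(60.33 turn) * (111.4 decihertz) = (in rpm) 4.032e+04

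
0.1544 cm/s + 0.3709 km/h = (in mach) 0.0003071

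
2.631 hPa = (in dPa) 2631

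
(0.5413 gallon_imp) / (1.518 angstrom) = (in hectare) 1621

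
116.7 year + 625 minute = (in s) 3.68e+09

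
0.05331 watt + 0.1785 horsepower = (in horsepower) 0.1786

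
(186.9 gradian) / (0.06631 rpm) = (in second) 422.8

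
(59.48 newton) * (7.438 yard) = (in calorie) 96.69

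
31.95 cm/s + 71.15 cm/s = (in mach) 0.003028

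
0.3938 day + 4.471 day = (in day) 4.865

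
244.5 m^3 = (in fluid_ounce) 8.268e+06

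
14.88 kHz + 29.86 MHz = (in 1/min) 1.792e+09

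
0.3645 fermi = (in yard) 3.986e-16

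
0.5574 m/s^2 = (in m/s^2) 0.5574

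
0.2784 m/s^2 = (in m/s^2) 0.2784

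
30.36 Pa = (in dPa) 303.6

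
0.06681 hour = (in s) 240.5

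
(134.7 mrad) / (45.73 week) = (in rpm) 4.651e-08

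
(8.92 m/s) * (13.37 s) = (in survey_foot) 391.3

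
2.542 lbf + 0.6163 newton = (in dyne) 1.192e+06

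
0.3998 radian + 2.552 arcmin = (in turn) 0.06375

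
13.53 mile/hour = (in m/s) 6.048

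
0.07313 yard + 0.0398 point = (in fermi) 6.688e+13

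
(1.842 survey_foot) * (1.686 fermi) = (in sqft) 1.019e-14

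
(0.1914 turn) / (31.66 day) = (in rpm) 4.198e-06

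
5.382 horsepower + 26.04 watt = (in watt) 4039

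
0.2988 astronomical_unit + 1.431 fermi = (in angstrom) 4.47e+20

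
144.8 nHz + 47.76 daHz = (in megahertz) 0.0004776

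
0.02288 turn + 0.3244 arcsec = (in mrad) 143.8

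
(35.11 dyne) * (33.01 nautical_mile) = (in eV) 1.34e+20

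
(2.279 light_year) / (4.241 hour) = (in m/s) 1.412e+12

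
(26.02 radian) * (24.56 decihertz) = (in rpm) 610.2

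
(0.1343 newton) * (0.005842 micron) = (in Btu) 7.436e-13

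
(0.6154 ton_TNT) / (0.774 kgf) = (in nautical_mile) 1.832e+05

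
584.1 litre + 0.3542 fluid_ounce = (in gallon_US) 154.3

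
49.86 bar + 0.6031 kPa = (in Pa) 4.987e+06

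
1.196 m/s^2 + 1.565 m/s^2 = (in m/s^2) 2.761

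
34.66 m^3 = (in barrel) 218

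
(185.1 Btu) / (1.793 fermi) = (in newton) 1.089e+20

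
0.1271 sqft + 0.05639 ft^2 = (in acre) 4.212e-06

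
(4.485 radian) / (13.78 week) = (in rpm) 5.139e-06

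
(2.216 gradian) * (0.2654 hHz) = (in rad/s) 0.9238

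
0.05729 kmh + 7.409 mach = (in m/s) 2523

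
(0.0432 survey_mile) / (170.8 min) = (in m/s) 0.006784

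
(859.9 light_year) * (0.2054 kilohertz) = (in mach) 4.907e+18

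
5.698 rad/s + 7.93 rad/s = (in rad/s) 13.63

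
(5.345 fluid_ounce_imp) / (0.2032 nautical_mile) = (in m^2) 4.036e-07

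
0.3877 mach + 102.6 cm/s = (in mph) 297.6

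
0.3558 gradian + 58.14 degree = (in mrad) 1020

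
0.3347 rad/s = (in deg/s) 19.18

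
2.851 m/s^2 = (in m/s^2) 2.851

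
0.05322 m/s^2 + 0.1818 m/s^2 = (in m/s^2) 0.235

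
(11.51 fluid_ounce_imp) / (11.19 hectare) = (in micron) 0.002923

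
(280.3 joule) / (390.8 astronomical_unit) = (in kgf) 4.889e-13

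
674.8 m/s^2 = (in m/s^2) 674.8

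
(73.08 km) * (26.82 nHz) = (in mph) 0.004384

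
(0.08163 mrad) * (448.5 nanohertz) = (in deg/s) 2.098e-09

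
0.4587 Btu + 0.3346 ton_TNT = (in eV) 8.738e+27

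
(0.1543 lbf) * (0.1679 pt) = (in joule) 4.065e-05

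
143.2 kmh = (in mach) 0.1168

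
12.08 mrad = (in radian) 0.01208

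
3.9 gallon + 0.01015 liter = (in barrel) 0.09292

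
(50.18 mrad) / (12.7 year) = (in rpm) 1.196e-09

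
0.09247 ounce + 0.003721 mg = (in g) 2.621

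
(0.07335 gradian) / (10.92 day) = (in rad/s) 1.221e-09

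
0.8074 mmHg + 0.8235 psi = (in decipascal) 5.785e+04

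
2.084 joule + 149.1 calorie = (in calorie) 149.6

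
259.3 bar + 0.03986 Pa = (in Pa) 2.593e+07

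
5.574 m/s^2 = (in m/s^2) 5.574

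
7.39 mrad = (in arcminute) 25.4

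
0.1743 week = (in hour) 29.28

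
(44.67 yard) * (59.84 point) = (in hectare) 8.623e-05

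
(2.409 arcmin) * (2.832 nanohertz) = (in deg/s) 1.137e-10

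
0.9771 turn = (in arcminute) 2.111e+04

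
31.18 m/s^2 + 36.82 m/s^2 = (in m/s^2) 68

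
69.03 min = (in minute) 69.03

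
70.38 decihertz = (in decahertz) 0.7038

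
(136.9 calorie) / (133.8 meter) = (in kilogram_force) 0.4365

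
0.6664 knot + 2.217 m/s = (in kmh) 9.215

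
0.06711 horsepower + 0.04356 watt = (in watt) 50.09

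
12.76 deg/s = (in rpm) 2.127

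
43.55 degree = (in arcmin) 2613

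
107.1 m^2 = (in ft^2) 1153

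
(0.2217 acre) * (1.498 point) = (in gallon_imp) 104.3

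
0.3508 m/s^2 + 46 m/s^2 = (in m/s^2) 46.35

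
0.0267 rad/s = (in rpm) 0.255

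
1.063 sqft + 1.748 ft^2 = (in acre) 6.453e-05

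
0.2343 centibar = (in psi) 0.03398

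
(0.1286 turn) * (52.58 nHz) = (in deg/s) 2.434e-06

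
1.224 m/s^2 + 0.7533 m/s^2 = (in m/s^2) 1.977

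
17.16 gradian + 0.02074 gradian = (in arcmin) 927.8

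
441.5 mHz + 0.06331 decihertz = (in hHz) 0.004478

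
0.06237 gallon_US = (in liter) 0.2361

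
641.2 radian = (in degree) 3.674e+04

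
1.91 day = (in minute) 2750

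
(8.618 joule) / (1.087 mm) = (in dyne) 7.928e+08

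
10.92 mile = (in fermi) 1.757e+19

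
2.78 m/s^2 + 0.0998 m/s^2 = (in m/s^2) 2.88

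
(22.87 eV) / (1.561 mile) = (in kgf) 1.487e-22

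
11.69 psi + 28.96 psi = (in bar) 2.803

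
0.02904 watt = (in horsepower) 3.894e-05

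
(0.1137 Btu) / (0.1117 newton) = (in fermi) 1.074e+18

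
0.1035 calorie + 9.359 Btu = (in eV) 6.163e+22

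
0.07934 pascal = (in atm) 7.83e-07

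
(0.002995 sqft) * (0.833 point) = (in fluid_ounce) 0.002765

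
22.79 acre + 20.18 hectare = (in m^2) 2.94e+05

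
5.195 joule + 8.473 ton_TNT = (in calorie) 8.473e+09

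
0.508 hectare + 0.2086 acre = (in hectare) 0.5924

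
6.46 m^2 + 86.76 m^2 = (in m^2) 93.22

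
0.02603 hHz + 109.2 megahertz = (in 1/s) 1.092e+08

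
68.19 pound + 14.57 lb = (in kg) 37.54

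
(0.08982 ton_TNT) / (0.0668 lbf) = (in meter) 1.265e+09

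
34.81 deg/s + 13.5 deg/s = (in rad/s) 0.8432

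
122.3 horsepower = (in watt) 9.12e+04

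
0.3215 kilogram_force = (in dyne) 3.153e+05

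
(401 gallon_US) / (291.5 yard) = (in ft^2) 0.0613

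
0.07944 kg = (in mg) 7.944e+04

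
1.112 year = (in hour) 9741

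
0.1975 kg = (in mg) 1.975e+05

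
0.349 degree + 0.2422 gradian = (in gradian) 0.63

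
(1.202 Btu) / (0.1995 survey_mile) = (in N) 3.95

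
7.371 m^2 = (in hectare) 0.0007371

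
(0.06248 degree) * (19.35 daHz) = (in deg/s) 12.09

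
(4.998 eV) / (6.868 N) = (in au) 7.794e-31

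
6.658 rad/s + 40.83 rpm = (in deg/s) 626.5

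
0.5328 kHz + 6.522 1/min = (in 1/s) 532.9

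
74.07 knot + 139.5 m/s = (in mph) 397.3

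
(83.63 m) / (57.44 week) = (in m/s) 2.407e-06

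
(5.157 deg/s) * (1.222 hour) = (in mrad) 3.96e+05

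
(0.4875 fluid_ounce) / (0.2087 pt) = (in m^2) 0.1958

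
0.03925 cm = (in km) 3.925e-07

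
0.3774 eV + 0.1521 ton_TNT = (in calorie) 1.521e+08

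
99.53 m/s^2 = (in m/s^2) 99.53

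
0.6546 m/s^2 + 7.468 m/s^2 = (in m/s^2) 8.123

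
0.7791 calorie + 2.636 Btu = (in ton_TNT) 6.655e-07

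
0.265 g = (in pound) 0.0005842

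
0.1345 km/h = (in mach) 0.0001097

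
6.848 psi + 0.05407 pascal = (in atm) 0.466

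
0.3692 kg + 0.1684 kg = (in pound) 1.185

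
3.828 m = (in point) 1.085e+04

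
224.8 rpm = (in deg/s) 1349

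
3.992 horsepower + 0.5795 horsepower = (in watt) 3409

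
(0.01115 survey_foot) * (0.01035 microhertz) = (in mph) 7.868e-11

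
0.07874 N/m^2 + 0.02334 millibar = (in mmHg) 0.0181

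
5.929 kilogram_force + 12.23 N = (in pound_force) 15.82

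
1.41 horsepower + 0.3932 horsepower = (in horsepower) 1.803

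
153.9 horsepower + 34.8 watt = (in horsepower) 153.9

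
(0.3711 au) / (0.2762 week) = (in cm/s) 3.323e+07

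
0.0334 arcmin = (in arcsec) 2.004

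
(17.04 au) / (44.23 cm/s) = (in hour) 1.601e+09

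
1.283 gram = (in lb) 0.002829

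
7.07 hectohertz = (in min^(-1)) 4.242e+04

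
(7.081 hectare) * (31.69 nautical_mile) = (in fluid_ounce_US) 1.405e+14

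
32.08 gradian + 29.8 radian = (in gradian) 1929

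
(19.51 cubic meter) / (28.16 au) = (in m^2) 4.631e-12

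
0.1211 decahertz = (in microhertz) 1.211e+06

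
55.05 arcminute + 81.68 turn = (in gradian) 3.267e+04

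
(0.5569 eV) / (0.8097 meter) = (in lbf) 2.477e-20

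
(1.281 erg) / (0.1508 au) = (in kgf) 5.79e-19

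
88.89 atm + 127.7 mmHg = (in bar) 90.24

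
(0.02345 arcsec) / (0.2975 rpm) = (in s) 3.649e-06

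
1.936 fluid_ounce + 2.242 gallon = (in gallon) 2.257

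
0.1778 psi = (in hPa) 12.26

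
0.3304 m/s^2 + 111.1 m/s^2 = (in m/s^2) 111.4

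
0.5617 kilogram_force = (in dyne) 5.508e+05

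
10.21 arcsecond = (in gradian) 0.003151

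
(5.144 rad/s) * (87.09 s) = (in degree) 2.567e+04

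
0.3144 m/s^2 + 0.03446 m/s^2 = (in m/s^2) 0.3489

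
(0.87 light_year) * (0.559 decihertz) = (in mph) 1.029e+15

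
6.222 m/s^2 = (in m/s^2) 6.222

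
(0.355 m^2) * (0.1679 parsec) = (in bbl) 1.157e+16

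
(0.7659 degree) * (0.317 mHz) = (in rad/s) 4.237e-06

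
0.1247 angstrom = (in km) 1.247e-14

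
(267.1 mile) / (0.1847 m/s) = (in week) 3.848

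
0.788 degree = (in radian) 0.01375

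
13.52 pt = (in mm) 4.77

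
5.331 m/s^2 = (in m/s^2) 5.331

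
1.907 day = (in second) 1.648e+05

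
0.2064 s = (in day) 2.389e-06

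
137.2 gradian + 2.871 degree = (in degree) 126.4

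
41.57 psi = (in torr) 2150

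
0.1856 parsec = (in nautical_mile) 3.092e+12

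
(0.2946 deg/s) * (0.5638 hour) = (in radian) 10.44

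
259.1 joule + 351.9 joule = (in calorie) 146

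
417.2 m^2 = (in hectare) 0.04172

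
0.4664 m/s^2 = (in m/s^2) 0.4664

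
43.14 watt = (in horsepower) 0.05785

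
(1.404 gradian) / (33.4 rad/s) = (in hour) 1.834e-07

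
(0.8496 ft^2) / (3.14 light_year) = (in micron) 2.657e-12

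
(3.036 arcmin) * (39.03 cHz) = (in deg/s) 0.01975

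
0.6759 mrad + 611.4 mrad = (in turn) 0.09741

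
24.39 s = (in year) 7.734e-07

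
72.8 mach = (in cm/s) 2.479e+06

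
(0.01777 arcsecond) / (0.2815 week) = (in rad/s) 5.06e-13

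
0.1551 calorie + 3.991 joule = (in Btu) 0.004398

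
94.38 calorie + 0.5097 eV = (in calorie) 94.38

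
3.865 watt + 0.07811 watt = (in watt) 3.943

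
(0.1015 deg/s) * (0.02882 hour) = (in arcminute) 631.8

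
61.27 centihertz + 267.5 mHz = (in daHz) 0.08802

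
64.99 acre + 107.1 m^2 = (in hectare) 26.31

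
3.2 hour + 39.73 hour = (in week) 0.2555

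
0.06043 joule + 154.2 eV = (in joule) 0.06043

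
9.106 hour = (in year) 0.001039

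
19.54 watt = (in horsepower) 0.0262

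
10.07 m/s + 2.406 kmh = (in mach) 0.03154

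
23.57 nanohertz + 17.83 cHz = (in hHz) 0.001783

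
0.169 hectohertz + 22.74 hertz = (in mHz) 3.964e+04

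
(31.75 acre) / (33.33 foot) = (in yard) 1.383e+04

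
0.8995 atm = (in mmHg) 683.6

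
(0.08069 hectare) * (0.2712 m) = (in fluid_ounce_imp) 7.702e+06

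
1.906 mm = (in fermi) 1.906e+12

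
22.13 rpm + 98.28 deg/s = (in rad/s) 4.033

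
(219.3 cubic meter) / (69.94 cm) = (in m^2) 313.6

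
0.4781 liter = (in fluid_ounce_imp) 16.83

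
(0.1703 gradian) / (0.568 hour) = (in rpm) 1.249e-05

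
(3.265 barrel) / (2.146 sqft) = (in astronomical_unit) 1.74e-11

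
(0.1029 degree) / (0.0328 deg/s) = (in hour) 0.0008714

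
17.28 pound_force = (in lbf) 17.28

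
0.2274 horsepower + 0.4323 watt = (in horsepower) 0.228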